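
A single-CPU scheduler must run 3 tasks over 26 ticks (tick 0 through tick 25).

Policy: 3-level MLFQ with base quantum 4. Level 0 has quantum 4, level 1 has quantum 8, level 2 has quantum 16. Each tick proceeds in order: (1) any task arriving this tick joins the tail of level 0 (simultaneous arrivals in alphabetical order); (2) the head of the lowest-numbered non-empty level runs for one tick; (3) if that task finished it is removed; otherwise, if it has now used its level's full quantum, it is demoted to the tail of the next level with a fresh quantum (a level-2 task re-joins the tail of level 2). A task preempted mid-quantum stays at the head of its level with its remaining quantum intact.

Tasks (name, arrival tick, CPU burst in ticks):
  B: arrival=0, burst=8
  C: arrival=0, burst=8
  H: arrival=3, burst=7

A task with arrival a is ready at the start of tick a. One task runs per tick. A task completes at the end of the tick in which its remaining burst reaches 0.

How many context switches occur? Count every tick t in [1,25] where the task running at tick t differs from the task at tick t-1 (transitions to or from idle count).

context switches = 6

t=0: L0/L1/L2 = BC/-/- → run B
t=1: L0/L1/L2 = BC/-/- → run B
t=2: L0/L1/L2 = BC/-/- → run B
t=3: L0/L1/L2 = BCH/-/- → run B
t=4: L0/L1/L2 = CH/B/- → run C
t=5: L0/L1/L2 = CH/B/- → run C
t=6: L0/L1/L2 = CH/B/- → run C
t=7: L0/L1/L2 = CH/B/- → run C
t=8: L0/L1/L2 = H/BC/- → run H
t=9: L0/L1/L2 = H/BC/- → run H
t=10: L0/L1/L2 = H/BC/- → run H
t=11: L0/L1/L2 = H/BC/- → run H
t=12: L0/L1/L2 = -/BCH/- → run B
t=13: L0/L1/L2 = -/BCH/- → run B
t=14: L0/L1/L2 = -/BCH/- → run B
t=15: L0/L1/L2 = -/BCH/- → run B
t=16: L0/L1/L2 = -/CH/- → run C
t=17: L0/L1/L2 = -/CH/- → run C
t=18: L0/L1/L2 = -/CH/- → run C
t=19: L0/L1/L2 = -/CH/- → run C
t=20: L0/L1/L2 = -/H/- → run H
t=21: L0/L1/L2 = -/H/- → run H
t=22: L0/L1/L2 = -/H/- → run H
t=23: (idle)
t=24: (idle)
t=25: (idle)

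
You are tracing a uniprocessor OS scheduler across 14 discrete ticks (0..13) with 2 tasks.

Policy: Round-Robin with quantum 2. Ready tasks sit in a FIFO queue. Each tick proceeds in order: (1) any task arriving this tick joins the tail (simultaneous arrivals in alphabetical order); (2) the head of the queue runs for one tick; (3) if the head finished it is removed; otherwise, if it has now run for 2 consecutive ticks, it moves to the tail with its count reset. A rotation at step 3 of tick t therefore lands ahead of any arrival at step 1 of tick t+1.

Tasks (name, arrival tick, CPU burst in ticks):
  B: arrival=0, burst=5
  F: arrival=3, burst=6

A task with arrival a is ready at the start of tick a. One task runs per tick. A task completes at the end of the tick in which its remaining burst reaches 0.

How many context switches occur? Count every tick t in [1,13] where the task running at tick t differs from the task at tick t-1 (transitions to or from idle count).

context switches = 4

t=0: queue=[B] q_used=0 → run B
t=1: queue=[B] q_used=1 → run B
t=2: queue=[B] q_used=0 → run B
t=3: queue=[B,F] q_used=1 → run B
t=4: queue=[F,B] q_used=0 → run F
t=5: queue=[F,B] q_used=1 → run F
t=6: queue=[B,F] q_used=0 → run B
t=7: queue=[F] q_used=0 → run F
t=8: queue=[F] q_used=1 → run F
t=9: queue=[F] q_used=0 → run F
t=10: queue=[F] q_used=1 → run F
t=11: (idle)
t=12: (idle)
t=13: (idle)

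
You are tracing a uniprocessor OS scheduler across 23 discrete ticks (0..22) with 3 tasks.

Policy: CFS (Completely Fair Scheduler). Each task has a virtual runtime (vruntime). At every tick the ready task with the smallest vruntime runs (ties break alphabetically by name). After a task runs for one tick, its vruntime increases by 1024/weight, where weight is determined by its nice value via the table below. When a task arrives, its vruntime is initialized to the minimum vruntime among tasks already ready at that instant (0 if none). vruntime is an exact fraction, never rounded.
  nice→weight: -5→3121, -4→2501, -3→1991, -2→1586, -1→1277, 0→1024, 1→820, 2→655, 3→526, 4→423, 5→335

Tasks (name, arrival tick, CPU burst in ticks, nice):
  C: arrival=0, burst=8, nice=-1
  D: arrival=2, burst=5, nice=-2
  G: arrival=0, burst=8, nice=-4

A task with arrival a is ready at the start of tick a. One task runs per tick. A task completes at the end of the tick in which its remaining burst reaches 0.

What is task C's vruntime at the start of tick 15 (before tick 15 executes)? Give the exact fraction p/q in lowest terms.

vruntime(C, start of tick 15) = 4096/1277

t=0: vr[C=0 G=0] → run C
t=1: vr[C=1024/1277 G=0] → run G
t=2: vr[C=1024/1277 D=1024/2501 G=1024/2501] → run D
t=3: vr[C=1024/1277 D=34304/32513 G=1024/2501] → run G
t=4: vr[C=1024/1277 D=34304/32513 G=2048/2501] → run C
t=5: vr[C=2048/1277 D=34304/32513 G=2048/2501] → run G
t=6: vr[C=2048/1277 D=34304/32513 G=3072/2501] → run D
t=7: vr[C=2048/1277 D=55296/32513 G=3072/2501] → run G
t=8: vr[C=2048/1277 D=55296/32513 G=4096/2501] → run C
t=9: vr[C=3072/1277 D=55296/32513 G=4096/2501] → run G
t=10: vr[C=3072/1277 D=55296/32513 G=5120/2501] → run D
t=11: vr[C=3072/1277 D=76288/32513 G=5120/2501] → run G
t=12: vr[C=3072/1277 D=76288/32513 G=6144/2501] → run D
t=13: vr[C=3072/1277 D=97280/32513 G=6144/2501] → run C
t=14: vr[C=4096/1277 D=97280/32513 G=6144/2501] → run G
t=15: vr[C=4096/1277 D=97280/32513 G=7168/2501] → run G
t=16: vr[C=4096/1277 D=97280/32513] → run D
t=17: vr[C=4096/1277] → run C
t=18: vr[C=5120/1277] → run C
t=19: vr[C=6144/1277] → run C
t=20: vr[C=7168/1277] → run C
t=21: (idle)
t=22: (idle)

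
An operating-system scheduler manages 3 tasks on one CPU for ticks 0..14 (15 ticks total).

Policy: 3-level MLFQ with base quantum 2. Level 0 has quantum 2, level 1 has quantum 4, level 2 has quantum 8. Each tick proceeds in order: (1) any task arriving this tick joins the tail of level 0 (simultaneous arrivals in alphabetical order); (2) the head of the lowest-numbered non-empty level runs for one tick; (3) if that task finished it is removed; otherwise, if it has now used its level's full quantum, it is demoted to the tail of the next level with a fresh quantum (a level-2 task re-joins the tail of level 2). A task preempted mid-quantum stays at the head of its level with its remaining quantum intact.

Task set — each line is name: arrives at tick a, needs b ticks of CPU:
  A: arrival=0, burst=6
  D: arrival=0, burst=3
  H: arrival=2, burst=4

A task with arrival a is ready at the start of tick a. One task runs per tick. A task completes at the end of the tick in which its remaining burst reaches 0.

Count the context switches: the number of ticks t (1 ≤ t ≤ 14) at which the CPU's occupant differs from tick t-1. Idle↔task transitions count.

context switches = 6

t=0: L0/L1/L2 = AD/-/- → run A
t=1: L0/L1/L2 = AD/-/- → run A
t=2: L0/L1/L2 = DH/A/- → run D
t=3: L0/L1/L2 = DH/A/- → run D
t=4: L0/L1/L2 = H/AD/- → run H
t=5: L0/L1/L2 = H/AD/- → run H
t=6: L0/L1/L2 = -/ADH/- → run A
t=7: L0/L1/L2 = -/ADH/- → run A
t=8: L0/L1/L2 = -/ADH/- → run A
t=9: L0/L1/L2 = -/ADH/- → run A
t=10: L0/L1/L2 = -/DH/- → run D
t=11: L0/L1/L2 = -/H/- → run H
t=12: L0/L1/L2 = -/H/- → run H
t=13: (idle)
t=14: (idle)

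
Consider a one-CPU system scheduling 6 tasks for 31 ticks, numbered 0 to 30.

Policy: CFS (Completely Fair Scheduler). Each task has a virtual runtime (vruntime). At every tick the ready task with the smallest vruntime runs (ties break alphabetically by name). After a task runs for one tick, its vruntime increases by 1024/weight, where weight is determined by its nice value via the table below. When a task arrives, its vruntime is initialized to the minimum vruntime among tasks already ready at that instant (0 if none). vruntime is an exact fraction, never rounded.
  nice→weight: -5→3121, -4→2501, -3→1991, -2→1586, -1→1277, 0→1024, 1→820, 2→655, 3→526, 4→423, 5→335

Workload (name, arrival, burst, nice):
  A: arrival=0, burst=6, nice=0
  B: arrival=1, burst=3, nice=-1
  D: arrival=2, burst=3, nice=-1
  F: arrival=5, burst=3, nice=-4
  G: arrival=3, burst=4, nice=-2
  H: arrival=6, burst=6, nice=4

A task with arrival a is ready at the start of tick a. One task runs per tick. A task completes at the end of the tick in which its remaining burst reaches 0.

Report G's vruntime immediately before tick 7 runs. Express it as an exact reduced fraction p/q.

vruntime(G, start of tick 7) = 1817/793

t=0: vr[A=0] → run A
t=1: vr[A=1 B=1] → run A
t=2: vr[A=2 B=1 D=1] → run B
t=3: vr[A=2 B=2301/1277 D=1 G=1] → run D
t=4: vr[A=2 B=2301/1277 D=2301/1277 G=1] → run G
t=5: vr[A=2 B=2301/1277 D=2301/1277 F=1305/793 G=1305/793] → run F
t=6: vr[A=2 B=2301/1277 D=2301/1277 F=66817/32513 G=1305/793 H=1305/793] → run G
t=7: vr[A=2 B=2301/1277 D=2301/1277 F=66817/32513 G=1817/793 H=1305/793] → run H
t=8: vr[A=2 B=2301/1277 D=2301/1277 F=66817/32513 G=1817/793 H=1364047/335439] → run B
t=9: vr[A=2 B=3325/1277 D=2301/1277 F=66817/32513 G=1817/793 H=1364047/335439] → run D
t=10: vr[A=2 B=3325/1277 D=3325/1277 F=66817/32513 G=1817/793 H=1364047/335439] → run A
t=11: vr[A=3 B=3325/1277 D=3325/1277 F=66817/32513 G=1817/793 H=1364047/335439] → run F
t=12: vr[A=3 B=3325/1277 D=3325/1277 F=80129/32513 G=1817/793 H=1364047/335439] → run G
t=13: vr[A=3 B=3325/1277 D=3325/1277 F=80129/32513 G=2329/793 H=1364047/335439] → run F
t=14: vr[A=3 B=3325/1277 D=3325/1277 G=2329/793 H=1364047/335439] → run B
t=15: vr[A=3 D=3325/1277 G=2329/793 H=1364047/335439] → run D
t=16: vr[A=3 G=2329/793 H=1364047/335439] → run G
t=17: vr[A=3 H=1364047/335439] → run A
t=18: vr[A=4 H=1364047/335439] → run A
t=19: vr[A=5 H=1364047/335439] → run H
t=20: vr[A=5 H=2176079/335439] → run A
t=21: vr[H=2176079/335439] → run H
t=22: vr[H=996037/111813] → run H
t=23: vr[H=3800143/335439] → run H
t=24: vr[H=4612175/335439] → run H
t=25: (idle)
t=26: (idle)
t=27: (idle)
t=28: (idle)
t=29: (idle)
t=30: (idle)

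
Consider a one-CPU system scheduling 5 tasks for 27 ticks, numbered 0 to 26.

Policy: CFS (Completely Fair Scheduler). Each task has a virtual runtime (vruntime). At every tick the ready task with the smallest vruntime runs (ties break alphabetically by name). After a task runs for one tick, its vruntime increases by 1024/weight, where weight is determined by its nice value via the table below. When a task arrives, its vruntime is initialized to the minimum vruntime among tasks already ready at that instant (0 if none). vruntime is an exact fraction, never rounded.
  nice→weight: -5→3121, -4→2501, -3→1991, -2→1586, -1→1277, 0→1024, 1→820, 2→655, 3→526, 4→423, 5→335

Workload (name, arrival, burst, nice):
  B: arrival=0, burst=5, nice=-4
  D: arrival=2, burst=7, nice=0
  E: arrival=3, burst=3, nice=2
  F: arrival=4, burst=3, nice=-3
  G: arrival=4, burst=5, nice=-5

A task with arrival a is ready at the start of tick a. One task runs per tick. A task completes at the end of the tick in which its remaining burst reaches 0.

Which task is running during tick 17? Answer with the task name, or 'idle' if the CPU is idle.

t=0: vr[B=0] → run B
t=1: vr[B=1024/2501] → run B
t=2: vr[B=2048/2501 D=2048/2501] → run B
t=3: vr[B=3072/2501 D=2048/2501 E=2048/2501] → run D
t=4: vr[B=3072/2501 D=4549/2501 E=2048/2501 F=2048/2501 G=2048/2501] → run E
t=5: vr[B=3072/2501 D=4549/2501 E=3902464/1638155 F=2048/2501 G=2048/2501] → run F
t=6: vr[B=3072/2501 D=4549/2501 E=3902464/1638155 F=6638592/4979491 G=2048/2501] → run G
t=7: vr[B=3072/2501 D=4549/2501 E=3902464/1638155 F=6638592/4979491 G=8952832/7805621] → run G
t=8: vr[B=3072/2501 D=4549/2501 E=3902464/1638155 F=6638592/4979491 G=11513856/7805621] → run B
t=9: vr[B=4096/2501 D=4549/2501 E=3902464/1638155 F=6638592/4979491 G=11513856/7805621] → run F
t=10: vr[B=4096/2501 D=4549/2501 E=3902464/1638155 F=9199616/4979491 G=11513856/7805621] → run G
t=11: vr[B=4096/2501 D=4549/2501 E=3902464/1638155 F=9199616/4979491 G=14074880/7805621] → run B
t=12: vr[D=4549/2501 E=3902464/1638155 F=9199616/4979491 G=14074880/7805621] → run G
t=13: vr[D=4549/2501 E=3902464/1638155 F=9199616/4979491 G=16635904/7805621] → run D
t=14: vr[D=7050/2501 E=3902464/1638155 F=9199616/4979491 G=16635904/7805621] → run F
t=15: vr[D=7050/2501 E=3902464/1638155 G=16635904/7805621] → run G
t=16: vr[D=7050/2501 E=3902464/1638155] → run E
t=17: vr[D=7050/2501 E=6463488/1638155] → run D
t=18: vr[D=9551/2501 E=6463488/1638155] → run D
t=19: vr[D=12052/2501 E=6463488/1638155] → run E
t=20: vr[D=12052/2501] → run D
t=21: vr[D=14553/2501] → run D
t=22: vr[D=17054/2501] → run D
t=23: (idle)
t=24: (idle)
t=25: (idle)
t=26: (idle)

running at tick 17 = D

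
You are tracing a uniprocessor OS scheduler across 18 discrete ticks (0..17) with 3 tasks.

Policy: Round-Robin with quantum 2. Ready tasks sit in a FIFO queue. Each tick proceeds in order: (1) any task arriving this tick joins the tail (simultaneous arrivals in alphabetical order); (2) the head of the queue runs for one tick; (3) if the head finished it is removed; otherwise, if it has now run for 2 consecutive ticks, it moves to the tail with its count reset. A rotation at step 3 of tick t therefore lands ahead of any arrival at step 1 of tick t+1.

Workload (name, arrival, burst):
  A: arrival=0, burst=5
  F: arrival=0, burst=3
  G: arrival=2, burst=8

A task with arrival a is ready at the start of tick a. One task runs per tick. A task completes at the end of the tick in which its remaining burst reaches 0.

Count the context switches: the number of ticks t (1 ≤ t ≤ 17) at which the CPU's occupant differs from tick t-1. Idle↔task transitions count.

context switches = 7

t=0: queue=[A,F] q_used=0 → run A
t=1: queue=[A,F] q_used=1 → run A
t=2: queue=[F,A,G] q_used=0 → run F
t=3: queue=[F,A,G] q_used=1 → run F
t=4: queue=[A,G,F] q_used=0 → run A
t=5: queue=[A,G,F] q_used=1 → run A
t=6: queue=[G,F,A] q_used=0 → run G
t=7: queue=[G,F,A] q_used=1 → run G
t=8: queue=[F,A,G] q_used=0 → run F
t=9: queue=[A,G] q_used=0 → run A
t=10: queue=[G] q_used=0 → run G
t=11: queue=[G] q_used=1 → run G
t=12: queue=[G] q_used=0 → run G
t=13: queue=[G] q_used=1 → run G
t=14: queue=[G] q_used=0 → run G
t=15: queue=[G] q_used=1 → run G
t=16: (idle)
t=17: (idle)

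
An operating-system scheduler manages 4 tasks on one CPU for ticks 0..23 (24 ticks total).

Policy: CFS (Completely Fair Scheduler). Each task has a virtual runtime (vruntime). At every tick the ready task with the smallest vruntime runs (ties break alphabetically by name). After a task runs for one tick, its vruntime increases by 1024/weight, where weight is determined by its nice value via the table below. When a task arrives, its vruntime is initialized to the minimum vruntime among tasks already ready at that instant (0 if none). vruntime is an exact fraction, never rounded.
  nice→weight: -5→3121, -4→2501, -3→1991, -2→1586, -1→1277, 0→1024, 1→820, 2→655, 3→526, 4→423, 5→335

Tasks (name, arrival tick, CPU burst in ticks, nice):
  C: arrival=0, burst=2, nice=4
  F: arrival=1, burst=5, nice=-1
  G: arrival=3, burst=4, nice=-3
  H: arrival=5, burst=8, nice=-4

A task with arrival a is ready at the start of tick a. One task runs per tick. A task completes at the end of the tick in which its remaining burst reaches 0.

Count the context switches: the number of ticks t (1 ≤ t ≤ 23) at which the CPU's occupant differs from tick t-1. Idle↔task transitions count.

t=0: vr[C=0] → run C
t=1: vr[C=1024/423 F=1024/423] → run C
t=2: vr[F=1024/423] → run F
t=3: vr[F=1740800/540171 G=1740800/540171] → run F
t=4: vr[F=2173952/540171 G=1740800/540171] → run G
t=5: vr[F=2173952/540171 G=4019067904/1075480461 H=4019067904/1075480461] → run G
t=6: vr[F=2173952/540171 G=4572203008/1075480461 H=4019067904/1075480461] → run H
t=7: vr[F=2173952/540171 G=4572203008/1075480461 H=11152980819968/2689776632961] → run F
t=8: vr[F=2607104/540171 G=4572203008/1075480461 H=11152980819968/2689776632961] → run H
t=9: vr[F=2607104/540171 G=4572203008/1075480461 H=12254272812032/2689776632961] → run G
t=10: vr[F=2607104/540171 G=5125338112/1075480461 H=12254272812032/2689776632961] → run H
t=11: vr[F=2607104/540171 G=5125338112/1075480461 H=13355564804096/2689776632961] → run G
t=12: vr[F=2607104/540171 H=13355564804096/2689776632961] → run F
t=13: vr[F=3040256/540171 H=13355564804096/2689776632961] → run H
t=14: vr[F=3040256/540171 H=14456856796160/2689776632961] → run H
t=15: vr[F=3040256/540171 H=15558148788224/2689776632961] → run F
t=16: vr[H=15558148788224/2689776632961] → run H
t=17: vr[H=16659440780288/2689776632961] → run H
t=18: vr[H=17760732772352/2689776632961] → run H
t=19: (idle)
t=20: (idle)
t=21: (idle)
t=22: (idle)
t=23: (idle)

context switches = 13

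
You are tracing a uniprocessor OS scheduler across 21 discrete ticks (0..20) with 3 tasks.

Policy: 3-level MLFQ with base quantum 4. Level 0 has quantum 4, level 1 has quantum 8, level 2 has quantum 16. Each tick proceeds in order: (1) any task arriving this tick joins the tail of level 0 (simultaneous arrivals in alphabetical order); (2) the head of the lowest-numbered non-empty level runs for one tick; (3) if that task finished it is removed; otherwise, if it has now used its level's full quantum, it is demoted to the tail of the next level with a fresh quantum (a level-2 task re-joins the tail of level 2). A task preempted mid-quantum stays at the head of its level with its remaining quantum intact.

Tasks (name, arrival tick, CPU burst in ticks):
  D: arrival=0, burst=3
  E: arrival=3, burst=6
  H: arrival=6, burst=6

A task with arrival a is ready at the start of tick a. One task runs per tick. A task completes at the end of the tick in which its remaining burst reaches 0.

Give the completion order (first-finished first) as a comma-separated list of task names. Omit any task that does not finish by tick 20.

completion order = D, E, H

t=0: L0/L1/L2 = D/-/- → run D
t=1: L0/L1/L2 = D/-/- → run D
t=2: L0/L1/L2 = D/-/- → run D
t=3: L0/L1/L2 = E/-/- → run E
t=4: L0/L1/L2 = E/-/- → run E
t=5: L0/L1/L2 = E/-/- → run E
t=6: L0/L1/L2 = EH/-/- → run E
t=7: L0/L1/L2 = H/E/- → run H
t=8: L0/L1/L2 = H/E/- → run H
t=9: L0/L1/L2 = H/E/- → run H
t=10: L0/L1/L2 = H/E/- → run H
t=11: L0/L1/L2 = -/EH/- → run E
t=12: L0/L1/L2 = -/EH/- → run E
t=13: L0/L1/L2 = -/H/- → run H
t=14: L0/L1/L2 = -/H/- → run H
t=15: (idle)
t=16: (idle)
t=17: (idle)
t=18: (idle)
t=19: (idle)
t=20: (idle)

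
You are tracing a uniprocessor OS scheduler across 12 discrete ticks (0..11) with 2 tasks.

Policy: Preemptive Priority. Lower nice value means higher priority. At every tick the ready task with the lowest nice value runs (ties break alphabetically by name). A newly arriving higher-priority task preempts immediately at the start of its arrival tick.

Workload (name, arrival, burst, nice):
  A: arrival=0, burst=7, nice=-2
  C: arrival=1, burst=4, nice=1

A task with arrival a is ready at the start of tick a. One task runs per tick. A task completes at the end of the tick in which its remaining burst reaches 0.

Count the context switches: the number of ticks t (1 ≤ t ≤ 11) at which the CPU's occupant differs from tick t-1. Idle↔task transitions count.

t=0: ready={A} → run A
t=1: ready={A,C} → run A
t=2: ready={A,C} → run A
t=3: ready={A,C} → run A
t=4: ready={A,C} → run A
t=5: ready={A,C} → run A
t=6: ready={A,C} → run A
t=7: ready={C} → run C
t=8: ready={C} → run C
t=9: ready={C} → run C
t=10: ready={C} → run C
t=11: (idle)

context switches = 2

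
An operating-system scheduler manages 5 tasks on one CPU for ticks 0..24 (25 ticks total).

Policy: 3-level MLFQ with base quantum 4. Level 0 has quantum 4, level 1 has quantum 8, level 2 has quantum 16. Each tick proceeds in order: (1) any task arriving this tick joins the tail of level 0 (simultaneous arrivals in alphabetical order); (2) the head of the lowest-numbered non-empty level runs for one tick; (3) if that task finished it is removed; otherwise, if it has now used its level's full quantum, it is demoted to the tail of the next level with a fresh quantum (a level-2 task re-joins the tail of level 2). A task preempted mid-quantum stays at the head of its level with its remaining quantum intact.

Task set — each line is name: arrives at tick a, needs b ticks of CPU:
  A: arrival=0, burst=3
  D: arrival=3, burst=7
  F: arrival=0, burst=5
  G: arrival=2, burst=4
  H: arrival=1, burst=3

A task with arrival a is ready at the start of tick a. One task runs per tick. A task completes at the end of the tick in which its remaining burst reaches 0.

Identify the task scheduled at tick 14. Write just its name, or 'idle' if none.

running at tick 14 = D

t=0: L0/L1/L2 = AF/-/- → run A
t=1: L0/L1/L2 = AFH/-/- → run A
t=2: L0/L1/L2 = AFHG/-/- → run A
t=3: L0/L1/L2 = FHGD/-/- → run F
t=4: L0/L1/L2 = FHGD/-/- → run F
t=5: L0/L1/L2 = FHGD/-/- → run F
t=6: L0/L1/L2 = FHGD/-/- → run F
t=7: L0/L1/L2 = HGD/F/- → run H
t=8: L0/L1/L2 = HGD/F/- → run H
t=9: L0/L1/L2 = HGD/F/- → run H
t=10: L0/L1/L2 = GD/F/- → run G
t=11: L0/L1/L2 = GD/F/- → run G
t=12: L0/L1/L2 = GD/F/- → run G
t=13: L0/L1/L2 = GD/F/- → run G
t=14: L0/L1/L2 = D/F/- → run D
t=15: L0/L1/L2 = D/F/- → run D
t=16: L0/L1/L2 = D/F/- → run D
t=17: L0/L1/L2 = D/F/- → run D
t=18: L0/L1/L2 = -/FD/- → run F
t=19: L0/L1/L2 = -/D/- → run D
t=20: L0/L1/L2 = -/D/- → run D
t=21: L0/L1/L2 = -/D/- → run D
t=22: (idle)
t=23: (idle)
t=24: (idle)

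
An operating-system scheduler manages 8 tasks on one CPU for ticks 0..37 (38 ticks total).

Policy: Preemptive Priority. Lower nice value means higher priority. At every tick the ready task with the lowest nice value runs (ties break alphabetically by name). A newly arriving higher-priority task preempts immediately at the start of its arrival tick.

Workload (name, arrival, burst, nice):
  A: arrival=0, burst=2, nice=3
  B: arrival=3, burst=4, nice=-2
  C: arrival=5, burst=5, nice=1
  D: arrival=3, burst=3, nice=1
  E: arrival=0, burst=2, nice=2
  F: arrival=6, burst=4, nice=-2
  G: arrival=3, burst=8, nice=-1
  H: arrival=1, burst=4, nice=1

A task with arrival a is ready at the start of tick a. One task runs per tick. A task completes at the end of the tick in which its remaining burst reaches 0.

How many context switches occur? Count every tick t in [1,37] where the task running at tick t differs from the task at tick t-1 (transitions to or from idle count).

t=0: ready={A,E} → run E
t=1: ready={A,E,H} → run H
t=2: ready={A,E,H} → run H
t=3: ready={A,B,D,E,G,H} → run B
t=4: ready={A,B,D,E,G,H} → run B
t=5: ready={A,B,C,D,E,G,H} → run B
t=6: ready={A,B,C,D,E,F,G,H} → run B
t=7: ready={A,C,D,E,F,G,H} → run F
t=8: ready={A,C,D,E,F,G,H} → run F
t=9: ready={A,C,D,E,F,G,H} → run F
t=10: ready={A,C,D,E,F,G,H} → run F
t=11: ready={A,C,D,E,G,H} → run G
t=12: ready={A,C,D,E,G,H} → run G
t=13: ready={A,C,D,E,G,H} → run G
t=14: ready={A,C,D,E,G,H} → run G
t=15: ready={A,C,D,E,G,H} → run G
t=16: ready={A,C,D,E,G,H} → run G
t=17: ready={A,C,D,E,G,H} → run G
t=18: ready={A,C,D,E,G,H} → run G
t=19: ready={A,C,D,E,H} → run C
t=20: ready={A,C,D,E,H} → run C
t=21: ready={A,C,D,E,H} → run C
t=22: ready={A,C,D,E,H} → run C
t=23: ready={A,C,D,E,H} → run C
t=24: ready={A,D,E,H} → run D
t=25: ready={A,D,E,H} → run D
t=26: ready={A,D,E,H} → run D
t=27: ready={A,E,H} → run H
t=28: ready={A,E,H} → run H
t=29: ready={A,E} → run E
t=30: ready={A} → run A
t=31: ready={A} → run A
t=32: (idle)
t=33: (idle)
t=34: (idle)
t=35: (idle)
t=36: (idle)
t=37: (idle)

context switches = 10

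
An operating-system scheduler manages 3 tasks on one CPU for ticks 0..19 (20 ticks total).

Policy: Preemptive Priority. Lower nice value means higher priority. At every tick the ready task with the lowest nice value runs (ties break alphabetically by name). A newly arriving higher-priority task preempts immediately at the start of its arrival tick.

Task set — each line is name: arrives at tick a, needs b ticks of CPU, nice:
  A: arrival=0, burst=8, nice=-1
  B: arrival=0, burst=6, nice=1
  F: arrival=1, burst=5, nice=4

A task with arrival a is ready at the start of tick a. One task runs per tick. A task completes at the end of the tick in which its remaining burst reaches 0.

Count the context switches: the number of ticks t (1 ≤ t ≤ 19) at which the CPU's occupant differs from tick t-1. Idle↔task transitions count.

context switches = 3

t=0: ready={A,B} → run A
t=1: ready={A,B,F} → run A
t=2: ready={A,B,F} → run A
t=3: ready={A,B,F} → run A
t=4: ready={A,B,F} → run A
t=5: ready={A,B,F} → run A
t=6: ready={A,B,F} → run A
t=7: ready={A,B,F} → run A
t=8: ready={B,F} → run B
t=9: ready={B,F} → run B
t=10: ready={B,F} → run B
t=11: ready={B,F} → run B
t=12: ready={B,F} → run B
t=13: ready={B,F} → run B
t=14: ready={F} → run F
t=15: ready={F} → run F
t=16: ready={F} → run F
t=17: ready={F} → run F
t=18: ready={F} → run F
t=19: (idle)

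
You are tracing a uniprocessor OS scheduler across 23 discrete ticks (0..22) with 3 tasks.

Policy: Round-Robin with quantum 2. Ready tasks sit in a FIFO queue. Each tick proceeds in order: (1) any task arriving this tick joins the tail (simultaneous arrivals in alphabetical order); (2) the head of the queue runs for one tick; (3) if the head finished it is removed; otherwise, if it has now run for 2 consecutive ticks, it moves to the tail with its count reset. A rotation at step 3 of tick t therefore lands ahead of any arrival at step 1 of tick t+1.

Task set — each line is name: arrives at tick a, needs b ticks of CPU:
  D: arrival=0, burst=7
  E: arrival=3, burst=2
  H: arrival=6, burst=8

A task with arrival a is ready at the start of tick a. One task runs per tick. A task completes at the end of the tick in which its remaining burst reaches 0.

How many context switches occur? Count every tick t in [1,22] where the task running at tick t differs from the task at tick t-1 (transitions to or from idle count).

context switches = 6

t=0: queue=[D] q_used=0 → run D
t=1: queue=[D] q_used=1 → run D
t=2: queue=[D] q_used=0 → run D
t=3: queue=[D,E] q_used=1 → run D
t=4: queue=[E,D] q_used=0 → run E
t=5: queue=[E,D] q_used=1 → run E
t=6: queue=[D,H] q_used=0 → run D
t=7: queue=[D,H] q_used=1 → run D
t=8: queue=[H,D] q_used=0 → run H
t=9: queue=[H,D] q_used=1 → run H
t=10: queue=[D,H] q_used=0 → run D
t=11: queue=[H] q_used=0 → run H
t=12: queue=[H] q_used=1 → run H
t=13: queue=[H] q_used=0 → run H
t=14: queue=[H] q_used=1 → run H
t=15: queue=[H] q_used=0 → run H
t=16: queue=[H] q_used=1 → run H
t=17: (idle)
t=18: (idle)
t=19: (idle)
t=20: (idle)
t=21: (idle)
t=22: (idle)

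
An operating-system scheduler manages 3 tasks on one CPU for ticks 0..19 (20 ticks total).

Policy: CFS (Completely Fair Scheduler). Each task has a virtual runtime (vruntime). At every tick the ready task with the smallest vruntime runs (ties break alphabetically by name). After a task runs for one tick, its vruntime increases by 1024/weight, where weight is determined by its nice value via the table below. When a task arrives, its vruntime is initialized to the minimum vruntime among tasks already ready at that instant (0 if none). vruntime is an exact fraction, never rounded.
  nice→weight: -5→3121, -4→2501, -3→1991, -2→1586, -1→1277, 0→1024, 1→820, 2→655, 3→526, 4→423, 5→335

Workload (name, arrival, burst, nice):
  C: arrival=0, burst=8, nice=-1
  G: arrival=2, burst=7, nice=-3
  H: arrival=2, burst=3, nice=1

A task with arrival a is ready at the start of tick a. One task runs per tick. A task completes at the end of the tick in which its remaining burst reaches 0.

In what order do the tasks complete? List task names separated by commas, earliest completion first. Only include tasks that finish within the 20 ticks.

t=0: vr[C=0] → run C
t=1: vr[C=1024/1277] → run C
t=2: vr[C=2048/1277 G=2048/1277 H=2048/1277] → run C
t=3: vr[C=3072/1277 G=2048/1277 H=2048/1277] → run G
t=4: vr[C=3072/1277 G=5385216/2542507 H=2048/1277] → run H
t=5: vr[C=3072/1277 G=5385216/2542507 H=746752/261785] → run G
t=6: vr[C=3072/1277 G=6692864/2542507 H=746752/261785] → run C
t=7: vr[C=4096/1277 G=6692864/2542507 H=746752/261785] → run G
t=8: vr[C=4096/1277 G=8000512/2542507 H=746752/261785] → run H
t=9: vr[C=4096/1277 G=8000512/2542507 H=1073664/261785] → run G
t=10: vr[C=4096/1277 G=9308160/2542507 H=1073664/261785] → run C
t=11: vr[C=5120/1277 G=9308160/2542507 H=1073664/261785] → run G
t=12: vr[C=5120/1277 G=10615808/2542507 H=1073664/261785] → run C
t=13: vr[C=6144/1277 G=10615808/2542507 H=1073664/261785] → run H
t=14: vr[C=6144/1277 G=10615808/2542507] → run G
t=15: vr[C=6144/1277 G=11923456/2542507] → run G
t=16: vr[C=6144/1277] → run C
t=17: vr[C=7168/1277] → run C
t=18: (idle)
t=19: (idle)

completion order = H, G, C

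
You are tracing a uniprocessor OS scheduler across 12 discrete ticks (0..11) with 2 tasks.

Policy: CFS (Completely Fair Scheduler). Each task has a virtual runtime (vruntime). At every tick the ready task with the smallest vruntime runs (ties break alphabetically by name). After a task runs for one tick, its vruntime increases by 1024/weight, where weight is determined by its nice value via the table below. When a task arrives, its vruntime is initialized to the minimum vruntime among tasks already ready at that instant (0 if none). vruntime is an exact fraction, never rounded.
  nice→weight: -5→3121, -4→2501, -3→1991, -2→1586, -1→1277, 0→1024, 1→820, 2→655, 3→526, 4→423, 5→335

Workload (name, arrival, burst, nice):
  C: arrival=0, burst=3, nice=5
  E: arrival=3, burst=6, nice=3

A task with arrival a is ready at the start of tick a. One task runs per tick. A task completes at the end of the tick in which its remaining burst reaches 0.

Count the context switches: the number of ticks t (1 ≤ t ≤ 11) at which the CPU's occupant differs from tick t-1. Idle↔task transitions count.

context switches = 2

t=0: vr[C=0] → run C
t=1: vr[C=1024/335] → run C
t=2: vr[C=2048/335] → run C
t=3: vr[E=0] → run E
t=4: vr[E=512/263] → run E
t=5: vr[E=1024/263] → run E
t=6: vr[E=1536/263] → run E
t=7: vr[E=2048/263] → run E
t=8: vr[E=2560/263] → run E
t=9: (idle)
t=10: (idle)
t=11: (idle)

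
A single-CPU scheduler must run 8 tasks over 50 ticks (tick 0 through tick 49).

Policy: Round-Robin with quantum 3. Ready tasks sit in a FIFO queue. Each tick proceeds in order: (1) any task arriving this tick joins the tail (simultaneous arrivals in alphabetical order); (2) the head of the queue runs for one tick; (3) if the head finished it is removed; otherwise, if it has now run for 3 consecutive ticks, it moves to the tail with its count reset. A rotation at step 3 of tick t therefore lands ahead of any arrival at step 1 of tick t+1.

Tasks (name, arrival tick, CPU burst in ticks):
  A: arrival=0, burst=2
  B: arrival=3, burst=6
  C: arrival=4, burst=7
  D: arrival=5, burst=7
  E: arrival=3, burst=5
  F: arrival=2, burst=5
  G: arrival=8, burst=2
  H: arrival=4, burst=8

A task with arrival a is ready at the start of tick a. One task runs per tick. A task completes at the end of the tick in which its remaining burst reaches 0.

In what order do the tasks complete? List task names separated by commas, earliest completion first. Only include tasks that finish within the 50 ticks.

t=0: queue=[A] q_used=0 → run A
t=1: queue=[A] q_used=1 → run A
t=2: queue=[F] q_used=0 → run F
t=3: queue=[F,B,E] q_used=1 → run F
t=4: queue=[F,B,E,C,H] q_used=2 → run F
t=5: queue=[B,E,C,H,F,D] q_used=0 → run B
t=6: queue=[B,E,C,H,F,D] q_used=1 → run B
t=7: queue=[B,E,C,H,F,D] q_used=2 → run B
t=8: queue=[E,C,H,F,D,B,G] q_used=0 → run E
t=9: queue=[E,C,H,F,D,B,G] q_used=1 → run E
t=10: queue=[E,C,H,F,D,B,G] q_used=2 → run E
t=11: queue=[C,H,F,D,B,G,E] q_used=0 → run C
t=12: queue=[C,H,F,D,B,G,E] q_used=1 → run C
t=13: queue=[C,H,F,D,B,G,E] q_used=2 → run C
t=14: queue=[H,F,D,B,G,E,C] q_used=0 → run H
t=15: queue=[H,F,D,B,G,E,C] q_used=1 → run H
t=16: queue=[H,F,D,B,G,E,C] q_used=2 → run H
t=17: queue=[F,D,B,G,E,C,H] q_used=0 → run F
t=18: queue=[F,D,B,G,E,C,H] q_used=1 → run F
t=19: queue=[D,B,G,E,C,H] q_used=0 → run D
t=20: queue=[D,B,G,E,C,H] q_used=1 → run D
t=21: queue=[D,B,G,E,C,H] q_used=2 → run D
t=22: queue=[B,G,E,C,H,D] q_used=0 → run B
t=23: queue=[B,G,E,C,H,D] q_used=1 → run B
t=24: queue=[B,G,E,C,H,D] q_used=2 → run B
t=25: queue=[G,E,C,H,D] q_used=0 → run G
t=26: queue=[G,E,C,H,D] q_used=1 → run G
t=27: queue=[E,C,H,D] q_used=0 → run E
t=28: queue=[E,C,H,D] q_used=1 → run E
t=29: queue=[C,H,D] q_used=0 → run C
t=30: queue=[C,H,D] q_used=1 → run C
t=31: queue=[C,H,D] q_used=2 → run C
t=32: queue=[H,D,C] q_used=0 → run H
t=33: queue=[H,D,C] q_used=1 → run H
t=34: queue=[H,D,C] q_used=2 → run H
t=35: queue=[D,C,H] q_used=0 → run D
t=36: queue=[D,C,H] q_used=1 → run D
t=37: queue=[D,C,H] q_used=2 → run D
t=38: queue=[C,H,D] q_used=0 → run C
t=39: queue=[H,D] q_used=0 → run H
t=40: queue=[H,D] q_used=1 → run H
t=41: queue=[D] q_used=0 → run D
t=42: (idle)
t=43: (idle)
t=44: (idle)
t=45: (idle)
t=46: (idle)
t=47: (idle)
t=48: (idle)
t=49: (idle)

completion order = A, F, B, G, E, C, H, D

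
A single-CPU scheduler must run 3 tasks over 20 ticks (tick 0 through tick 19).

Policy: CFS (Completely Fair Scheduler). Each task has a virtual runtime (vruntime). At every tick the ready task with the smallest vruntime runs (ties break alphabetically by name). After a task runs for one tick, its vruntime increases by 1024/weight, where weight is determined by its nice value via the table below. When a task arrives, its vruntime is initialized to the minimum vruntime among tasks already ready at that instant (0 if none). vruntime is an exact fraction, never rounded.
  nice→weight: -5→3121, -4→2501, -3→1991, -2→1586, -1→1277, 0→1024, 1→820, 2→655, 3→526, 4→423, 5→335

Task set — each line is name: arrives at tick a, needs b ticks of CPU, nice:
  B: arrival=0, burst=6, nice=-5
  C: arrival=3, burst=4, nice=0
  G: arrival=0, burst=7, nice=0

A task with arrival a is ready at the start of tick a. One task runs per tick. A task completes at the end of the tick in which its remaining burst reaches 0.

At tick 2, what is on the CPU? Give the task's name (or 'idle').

t=0: vr[B=0 G=0] → run B
t=1: vr[B=1024/3121 G=0] → run G
t=2: vr[B=1024/3121 G=1] → run B
t=3: vr[B=2048/3121 C=2048/3121 G=1] → run B
t=4: vr[B=3072/3121 C=2048/3121 G=1] → run C
t=5: vr[B=3072/3121 C=5169/3121 G=1] → run B
t=6: vr[B=4096/3121 C=5169/3121 G=1] → run G
t=7: vr[B=4096/3121 C=5169/3121 G=2] → run B
t=8: vr[B=5120/3121 C=5169/3121 G=2] → run B
t=9: vr[C=5169/3121 G=2] → run C
t=10: vr[C=8290/3121 G=2] → run G
t=11: vr[C=8290/3121 G=3] → run C
t=12: vr[C=11411/3121 G=3] → run G
t=13: vr[C=11411/3121 G=4] → run C
t=14: vr[G=4] → run G
t=15: vr[G=5] → run G
t=16: vr[G=6] → run G
t=17: (idle)
t=18: (idle)
t=19: (idle)

running at tick 2 = B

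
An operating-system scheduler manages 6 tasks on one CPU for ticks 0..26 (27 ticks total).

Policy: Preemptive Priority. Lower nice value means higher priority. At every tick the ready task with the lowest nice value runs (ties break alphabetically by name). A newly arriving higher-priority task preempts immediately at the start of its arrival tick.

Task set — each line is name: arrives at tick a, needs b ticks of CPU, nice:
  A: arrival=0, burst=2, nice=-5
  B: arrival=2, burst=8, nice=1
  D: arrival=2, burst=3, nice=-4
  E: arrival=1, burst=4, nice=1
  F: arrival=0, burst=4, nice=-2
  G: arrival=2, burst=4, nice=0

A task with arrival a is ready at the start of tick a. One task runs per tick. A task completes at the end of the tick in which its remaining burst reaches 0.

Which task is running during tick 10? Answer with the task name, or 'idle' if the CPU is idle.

t=0: ready={A,F} → run A
t=1: ready={A,E,F} → run A
t=2: ready={B,D,E,F,G} → run D
t=3: ready={B,D,E,F,G} → run D
t=4: ready={B,D,E,F,G} → run D
t=5: ready={B,E,F,G} → run F
t=6: ready={B,E,F,G} → run F
t=7: ready={B,E,F,G} → run F
t=8: ready={B,E,F,G} → run F
t=9: ready={B,E,G} → run G
t=10: ready={B,E,G} → run G
t=11: ready={B,E,G} → run G
t=12: ready={B,E,G} → run G
t=13: ready={B,E} → run B
t=14: ready={B,E} → run B
t=15: ready={B,E} → run B
t=16: ready={B,E} → run B
t=17: ready={B,E} → run B
t=18: ready={B,E} → run B
t=19: ready={B,E} → run B
t=20: ready={B,E} → run B
t=21: ready={E} → run E
t=22: ready={E} → run E
t=23: ready={E} → run E
t=24: ready={E} → run E
t=25: (idle)
t=26: (idle)

running at tick 10 = G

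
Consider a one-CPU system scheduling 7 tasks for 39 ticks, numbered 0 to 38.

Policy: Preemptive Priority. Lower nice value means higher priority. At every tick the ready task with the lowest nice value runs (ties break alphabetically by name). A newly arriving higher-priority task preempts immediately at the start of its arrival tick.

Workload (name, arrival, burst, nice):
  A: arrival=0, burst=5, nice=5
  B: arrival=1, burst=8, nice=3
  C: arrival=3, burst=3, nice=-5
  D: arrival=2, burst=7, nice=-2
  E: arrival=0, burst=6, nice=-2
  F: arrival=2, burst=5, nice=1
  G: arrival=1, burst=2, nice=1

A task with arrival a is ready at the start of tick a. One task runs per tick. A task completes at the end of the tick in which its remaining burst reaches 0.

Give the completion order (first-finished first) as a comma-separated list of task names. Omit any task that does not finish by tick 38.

t=0: ready={A,E} → run E
t=1: ready={A,B,E,G} → run E
t=2: ready={A,B,D,E,F,G} → run D
t=3: ready={A,B,C,D,E,F,G} → run C
t=4: ready={A,B,C,D,E,F,G} → run C
t=5: ready={A,B,C,D,E,F,G} → run C
t=6: ready={A,B,D,E,F,G} → run D
t=7: ready={A,B,D,E,F,G} → run D
t=8: ready={A,B,D,E,F,G} → run D
t=9: ready={A,B,D,E,F,G} → run D
t=10: ready={A,B,D,E,F,G} → run D
t=11: ready={A,B,D,E,F,G} → run D
t=12: ready={A,B,E,F,G} → run E
t=13: ready={A,B,E,F,G} → run E
t=14: ready={A,B,E,F,G} → run E
t=15: ready={A,B,E,F,G} → run E
t=16: ready={A,B,F,G} → run F
t=17: ready={A,B,F,G} → run F
t=18: ready={A,B,F,G} → run F
t=19: ready={A,B,F,G} → run F
t=20: ready={A,B,F,G} → run F
t=21: ready={A,B,G} → run G
t=22: ready={A,B,G} → run G
t=23: ready={A,B} → run B
t=24: ready={A,B} → run B
t=25: ready={A,B} → run B
t=26: ready={A,B} → run B
t=27: ready={A,B} → run B
t=28: ready={A,B} → run B
t=29: ready={A,B} → run B
t=30: ready={A,B} → run B
t=31: ready={A} → run A
t=32: ready={A} → run A
t=33: ready={A} → run A
t=34: ready={A} → run A
t=35: ready={A} → run A
t=36: (idle)
t=37: (idle)
t=38: (idle)

completion order = C, D, E, F, G, B, A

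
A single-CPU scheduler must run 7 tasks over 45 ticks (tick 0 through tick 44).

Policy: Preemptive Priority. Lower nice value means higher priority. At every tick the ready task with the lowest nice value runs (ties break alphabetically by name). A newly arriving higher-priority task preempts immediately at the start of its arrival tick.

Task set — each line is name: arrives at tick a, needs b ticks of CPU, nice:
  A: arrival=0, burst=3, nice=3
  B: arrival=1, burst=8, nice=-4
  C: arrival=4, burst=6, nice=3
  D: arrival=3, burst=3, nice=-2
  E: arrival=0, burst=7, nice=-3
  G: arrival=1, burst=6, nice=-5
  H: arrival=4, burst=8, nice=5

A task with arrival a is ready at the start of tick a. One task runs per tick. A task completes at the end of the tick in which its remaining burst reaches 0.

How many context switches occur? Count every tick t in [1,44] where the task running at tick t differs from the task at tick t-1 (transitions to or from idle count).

t=0: ready={A,E} → run E
t=1: ready={A,B,E,G} → run G
t=2: ready={A,B,E,G} → run G
t=3: ready={A,B,D,E,G} → run G
t=4: ready={A,B,C,D,E,G,H} → run G
t=5: ready={A,B,C,D,E,G,H} → run G
t=6: ready={A,B,C,D,E,G,H} → run G
t=7: ready={A,B,C,D,E,H} → run B
t=8: ready={A,B,C,D,E,H} → run B
t=9: ready={A,B,C,D,E,H} → run B
t=10: ready={A,B,C,D,E,H} → run B
t=11: ready={A,B,C,D,E,H} → run B
t=12: ready={A,B,C,D,E,H} → run B
t=13: ready={A,B,C,D,E,H} → run B
t=14: ready={A,B,C,D,E,H} → run B
t=15: ready={A,C,D,E,H} → run E
t=16: ready={A,C,D,E,H} → run E
t=17: ready={A,C,D,E,H} → run E
t=18: ready={A,C,D,E,H} → run E
t=19: ready={A,C,D,E,H} → run E
t=20: ready={A,C,D,E,H} → run E
t=21: ready={A,C,D,H} → run D
t=22: ready={A,C,D,H} → run D
t=23: ready={A,C,D,H} → run D
t=24: ready={A,C,H} → run A
t=25: ready={A,C,H} → run A
t=26: ready={A,C,H} → run A
t=27: ready={C,H} → run C
t=28: ready={C,H} → run C
t=29: ready={C,H} → run C
t=30: ready={C,H} → run C
t=31: ready={C,H} → run C
t=32: ready={C,H} → run C
t=33: ready={H} → run H
t=34: ready={H} → run H
t=35: ready={H} → run H
t=36: ready={H} → run H
t=37: ready={H} → run H
t=38: ready={H} → run H
t=39: ready={H} → run H
t=40: ready={H} → run H
t=41: (idle)
t=42: (idle)
t=43: (idle)
t=44: (idle)

context switches = 8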